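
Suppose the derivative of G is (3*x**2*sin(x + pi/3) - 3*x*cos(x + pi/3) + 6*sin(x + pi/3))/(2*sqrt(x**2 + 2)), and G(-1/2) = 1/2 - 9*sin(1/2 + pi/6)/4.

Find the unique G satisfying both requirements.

G(x) = -3*sqrt(x**2 + 2)*cos(x + pi/3)/2 + 1/2

G'(x) has the shape u'v + uv' for u = -3*sqrt(x**2 + 2)/2 and v = cos(x + pi/3) — it is the derivative of the product u*v.
A general antiderivative is -3*sqrt(x**2 + 2)*cos(x + pi/3)/2 + C.
The condition gives C = 1/2 - 9*sin(1/2 + pi/6)/4 - (-9*sin(1/2 + pi/6)/4) = 1/2.
So G(x) = -3*sqrt(x**2 + 2)*cos(x + pi/3)/2 + 1/2.
Check: d/dx[-3*sqrt(x**2 + 2)*cos(x + pi/3)/2 + 1/2] = (3*x**2*sin(x + pi/3) - 3*x*cos(x + pi/3) + 6*sin(x + pi/3))/(2*sqrt(x**2 + 2)) = G'(x).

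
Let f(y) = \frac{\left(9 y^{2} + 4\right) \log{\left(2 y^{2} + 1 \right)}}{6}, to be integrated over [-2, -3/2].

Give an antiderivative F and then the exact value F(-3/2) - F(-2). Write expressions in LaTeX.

Antiderivative: F(y) = \frac{- 4 y^{3} + 2 y \left(3 y^{2} + 4\right) \log{\left(2 y^{2} + 1 \right)} - 10 y + 5 \sqrt{2} \operatorname{atan}{\left(\sqrt{2} y \right)}}{12}; value = - \frac{43 \log{\left(\frac{11}{2} \right)}}{16} - \frac{47}{24} - \frac{5 \sqrt{2} \operatorname{atan}{\left(\frac{3 \sqrt{2}}{2} \right)}}{12} + \frac{5 \sqrt{2} \operatorname{atan}{\left(2 \sqrt{2} \right)}}{12} + \frac{16 \log{\left(9 \right)}}{3}

Check any antiderivative F(y) by computing F'(y) and comparing it with f(y).
F(y) = \frac{- 4 y^{3} + 2 y \left(3 y^{2} + 4\right) \log{\left(2 y^{2} + 1 \right)} - 10 y + 5 \sqrt{2} \operatorname{atan}{\left(\sqrt{2} y \right)}}{12} is an antiderivative of f.
Check: d/dy[\frac{- 4 y^{3} + 2 y \left(3 y^{2} + 4\right) \log{\left(2 y^{2} + 1 \right)} - 10 y + 5 \sqrt{2} \operatorname{atan}{\left(\sqrt{2} y \right)}}{12}] = \frac{3 y^{2} \log{\left(2 y^{2} + 1 \right)}}{2} + \frac{2 \log{\left(2 y^{2} + 1 \right)}}{3}, which equals f(y).
F(-3/2) = - \frac{43 \log{\left(\frac{11}{2} \right)}}{16} - \frac{5 \sqrt{2} \operatorname{atan}{\left(\frac{3 \sqrt{2}}{2} \right)}}{12} + \frac{19}{8}; F(-2) = - \frac{16 \log{\left(9 \right)}}{3} - \frac{5 \sqrt{2} \operatorname{atan}{\left(2 \sqrt{2} \right)}}{12} + \frac{13}{3}.
Integral = F(-3/2) - F(-2) = - \frac{43 \log{\left(\frac{11}{2} \right)}}{16} - \frac{47}{24} - \frac{5 \sqrt{2} \operatorname{atan}{\left(\frac{3 \sqrt{2}}{2} \right)}}{12} + \frac{5 \sqrt{2} \operatorname{atan}{\left(2 \sqrt{2} \right)}}{12} + \frac{16 \log{\left(9 \right)}}{3}.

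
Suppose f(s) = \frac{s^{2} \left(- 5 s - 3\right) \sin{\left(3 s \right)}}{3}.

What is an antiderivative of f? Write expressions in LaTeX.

An antiderivative is F(s) = \frac{45 s^{3} \cos{\left(3 s \right)} - 45 s^{2} \sin{\left(3 s \right)} + 27 s^{2} \cos{\left(3 s \right)} - 18 s \sin{\left(3 s \right)} - 30 s \cos{\left(3 s \right)} + 10 \sin{\left(3 s \right)} - 6 \cos{\left(3 s \right)}}{81}.

A candidate is checked by its d/ds: the result must match f(s).
Check: d/ds[\frac{45 s^{3} \cos{\left(3 s \right)} - 45 s^{2} \sin{\left(3 s \right)} + 27 s^{2} \cos{\left(3 s \right)} - 18 s \sin{\left(3 s \right)} - 30 s \cos{\left(3 s \right)} + 10 \sin{\left(3 s \right)} - 6 \cos{\left(3 s \right)}}{81}] = - \frac{5 s^{3} \sin{\left(3 s \right)}}{3} - s^{2} \sin{\left(3 s \right)}, which equals f(s).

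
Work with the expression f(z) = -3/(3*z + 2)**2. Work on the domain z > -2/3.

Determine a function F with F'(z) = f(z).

Recover f(z) by differentiating a candidate F(z); any mismatch rules it out.
Check: d/dz[1/(3*z + 2)] = -3/(9*z**2 + 12*z + 4), which equals f(z).

An antiderivative is F(z) = 1/(3*z + 2).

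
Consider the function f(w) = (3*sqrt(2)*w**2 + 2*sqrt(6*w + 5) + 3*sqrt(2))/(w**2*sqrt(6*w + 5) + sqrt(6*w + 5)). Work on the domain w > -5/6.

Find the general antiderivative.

Since d/dw undoes antidifferentiation here, F'(w) = f(w) is required of F(w).
Check: d/dw[sqrt(2)*sqrt(6*w + 5) + 2*atan(w)] = (3*sqrt(2)*w**2 + 2*sqrt(6*w + 5) + 3*sqrt(2))/(w**2*sqrt(6*w + 5) + sqrt(6*w + 5)) = f(w).

F(w) = sqrt(2)*sqrt(6*w + 5) + 2*atan(w) + C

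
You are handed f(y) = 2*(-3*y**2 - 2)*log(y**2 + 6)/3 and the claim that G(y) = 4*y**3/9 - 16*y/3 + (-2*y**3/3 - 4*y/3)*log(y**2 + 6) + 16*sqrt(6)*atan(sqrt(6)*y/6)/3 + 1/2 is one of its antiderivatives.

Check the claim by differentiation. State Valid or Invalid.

Valid - differentiating G returns exactly f.

d/dy[G] = -2*y**2*log(y**2 + 6) - 4*log(y**2 + 6)/3
This equals f(y) exactly, so the claim holds.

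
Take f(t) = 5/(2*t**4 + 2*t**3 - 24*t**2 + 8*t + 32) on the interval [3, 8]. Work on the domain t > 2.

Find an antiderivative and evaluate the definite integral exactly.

The denominator factors as 2*(t - 2)**2*(t + 1)*(t + 4); partial fractions split f into directly integrable pieces: -5/(216*(t + 4)) + 5/(54*(t + 1)) - 5/(72*(t - 2)) + 5/(36*(t - 2)**2).
F(t) = -5*log(t - 2)/72 + 5*log(t + 1)/54 - 5*log(t + 4)/216 - 5/(36*t - 72) is an antiderivative of f.
Check: d/dt[-5*log(t - 2)/72 + 5*log(t + 1)/54 - 5*log(t + 4)/216 - 5/(36*t - 72)] = 5/(2*t**4 + 2*t**3 - 24*t**2 + 8*t + 32) = f(t).
F(8) = -5*log(6)/72 - 5*log(12)/216 - 5/216 + 5*log(9)/54; F(3) = -5/36 - 5*log(7)/216 + 5*log(4)/54.
Integral = F(8) - F(3) = -5*log(4)/54 - 5*log(6)/72 - 5*log(12)/216 + 5*log(7)/216 + 25/216 + 5*log(9)/54.

Antiderivative: F(t) = -5*log(t - 2)/72 + 5*log(t + 1)/54 - 5*log(t + 4)/216 - 5/(36*t - 72); value = -5*log(4)/54 - 5*log(6)/72 - 5*log(12)/216 + 5*log(7)/216 + 25/216 + 5*log(9)/54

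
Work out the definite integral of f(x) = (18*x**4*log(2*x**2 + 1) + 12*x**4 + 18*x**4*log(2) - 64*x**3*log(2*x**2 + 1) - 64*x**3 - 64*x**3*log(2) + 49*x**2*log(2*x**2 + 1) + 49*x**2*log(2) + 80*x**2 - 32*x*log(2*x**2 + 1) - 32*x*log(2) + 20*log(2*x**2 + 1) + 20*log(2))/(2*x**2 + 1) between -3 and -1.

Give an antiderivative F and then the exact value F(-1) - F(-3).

Antiderivative: F(x) = 3*x**3*log(4*x**2 + 2) - 16*x**2*log(4*x**2 + 2) + 20*x*log(4*x**2 + 2); value = -39*log(6) + 285*log(38)

f has the shape u'v + uv' for u = 3*x**3 - 16*x**2 + 20*x and v = log(4*x**2 + 2) — it is the derivative of the product u*v.
F(x) = 3*x**3*log(4*x**2 + 2) - 16*x**2*log(4*x**2 + 2) + 20*x*log(4*x**2 + 2) is an antiderivative of f.
Check: d/dx[3*x**3*log(4*x**2 + 2) - 16*x**2*log(4*x**2 + 2) + 20*x*log(4*x**2 + 2)] = (18*x**4*log(2*x**2 + 1) + 12*x**4 + 18*x**4*log(2) - 64*x**3*log(2*x**2 + 1) - 64*x**3 - 64*x**3*log(2) + 49*x**2*log(2*x**2 + 1) + 49*x**2*log(2) + 80*x**2 - 32*x*log(2*x**2 + 1) - 32*x*log(2) + 20*log(2*x**2 + 1) + 20*log(2))/(2*x**2 + 1) = f(x).
F(-1) = -39*log(6); F(-3) = -285*log(38).
Integral = F(-1) - F(-3) = -39*log(6) + 285*log(38).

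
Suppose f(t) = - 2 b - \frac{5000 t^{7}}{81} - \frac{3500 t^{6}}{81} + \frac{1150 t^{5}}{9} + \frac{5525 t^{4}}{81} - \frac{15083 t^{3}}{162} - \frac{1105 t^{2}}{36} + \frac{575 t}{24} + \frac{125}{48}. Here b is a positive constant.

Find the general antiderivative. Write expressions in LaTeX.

F(t) = - \frac{41472 b t + 160000 t^{8} + 128000 t^{7} - 441600 t^{6} - 282880 t^{5} + 482656 t^{4} + 212160 t^{3} - 248400 t^{2} - 54000 t + 50625}{20736} + C

The integrand splits into summands that can be handled one at a time.
Check: d/dt[- \frac{41472 b t + 160000 t^{8} + 128000 t^{7} - 441600 t^{6} - 282880 t^{5} + 482656 t^{4} + 212160 t^{3} - 248400 t^{2} - 54000 t + 50625}{20736}] = - 2 b - \frac{5000 t^{7}}{81} - \frac{3500 t^{6}}{81} + \frac{1150 t^{5}}{9} + \frac{5525 t^{4}}{81} - \frac{15083 t^{3}}{162} - \frac{1105 t^{2}}{36} + \frac{575 t}{24} + \frac{125}{48} = f(t).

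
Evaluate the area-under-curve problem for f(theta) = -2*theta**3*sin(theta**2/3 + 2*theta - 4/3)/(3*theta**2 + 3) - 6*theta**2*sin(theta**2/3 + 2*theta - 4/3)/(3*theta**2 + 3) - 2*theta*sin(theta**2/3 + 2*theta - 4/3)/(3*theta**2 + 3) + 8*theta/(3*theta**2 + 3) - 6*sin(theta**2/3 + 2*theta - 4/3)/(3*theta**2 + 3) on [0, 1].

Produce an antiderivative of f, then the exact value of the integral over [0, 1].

Antiderivative: F(theta) = (4*log(3*theta**2 + 3) + 3*cos(theta**2/3 + 2*theta - 4/3))/3; value = -4*log(3)/3 - cos(4/3) + cos(1) + 4*log(6)/3

Integrate term by term and add the pieces.
F(theta) = (4*log(3*theta**2 + 3) + 3*cos(theta**2/3 + 2*theta - 4/3))/3 is an antiderivative of f.
Check: d/dtheta[(4*log(3*theta**2 + 3) + 3*cos(theta**2/3 + 2*theta - 4/3))/3] = (-2*theta**3*sin(theta**2/3 + 2*theta - 4/3) - 6*theta**2*sin(theta**2/3 + 2*theta - 4/3) - 2*theta*sin(theta**2/3 + 2*theta - 4/3) + 8*theta - 6*sin(theta**2/3 + 2*theta - 4/3))/(3*theta**2 + 3), which equals f(theta).
F(1) = cos(1) + 4*log(6)/3; F(0) = cos(4/3) + 4*log(3)/3.
Integral = F(1) - F(0) = -4*log(3)/3 - cos(4/3) + cos(1) + 4*log(6)/3.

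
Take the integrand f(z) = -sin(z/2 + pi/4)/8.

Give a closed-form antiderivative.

Since d/dz undoes antidifferentiation here, F'(z) = f(z) is required of F(z).
Check: d/dz[cos(z/2 + pi/4)/4] = -sin(z/2 + pi/4)/8 = f(z).

An antiderivative is F(z) = cos(z/2 + pi/4)/4.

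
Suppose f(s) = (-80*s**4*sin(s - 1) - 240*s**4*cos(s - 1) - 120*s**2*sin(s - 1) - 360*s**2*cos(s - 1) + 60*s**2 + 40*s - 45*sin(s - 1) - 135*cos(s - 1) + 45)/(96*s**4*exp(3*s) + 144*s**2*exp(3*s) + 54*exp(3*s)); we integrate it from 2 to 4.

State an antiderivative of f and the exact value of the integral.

Recognize the product-rule pattern: f = u'v + uv' with u = 5*cos(s - 1)/6 - 5/(6*(4*s**2 + 3)), v = exp(-3*s), so integration by parts undoes it.
F(s) = (20*s**2*cos(s - 1) + 15*cos(s - 1) - 5)/(24*s**2*exp(3*s) + 18*exp(3*s)) is an antiderivative of f.
Check: d/ds[(20*s**2*cos(s - 1) + 15*cos(s - 1) - 5)/(24*s**2*exp(3*s) + 18*exp(3*s))] = (-80*s**4*sin(s - 1) - 240*s**4*cos(s - 1) - 120*s**2*sin(s - 1) - 360*s**2*cos(s - 1) + 60*s**2 + 40*s - 45*sin(s - 1) - 135*cos(s - 1) + 45)/(96*s**4*exp(3*s) + 144*s**2*exp(3*s) + 54*exp(3*s)) = f(s).
F(4) = 5*exp(-12)*cos(3)/6 - 5*exp(-12)/402; F(2) = -5*exp(-6)/114 + 5*exp(-6)*cos(1)/6.
Integral = F(4) - F(2) = -5*exp(-6)*cos(1)/6 + 5*exp(-12)*cos(3)/6 - 5*exp(-12)/402 + 5*exp(-6)/114.

Antiderivative: F(s) = (20*s**2*cos(s - 1) + 15*cos(s - 1) - 5)/(24*s**2*exp(3*s) + 18*exp(3*s)); value = -5*exp(-6)*cos(1)/6 + 5*exp(-12)*cos(3)/6 - 5*exp(-12)/402 + 5*exp(-6)/114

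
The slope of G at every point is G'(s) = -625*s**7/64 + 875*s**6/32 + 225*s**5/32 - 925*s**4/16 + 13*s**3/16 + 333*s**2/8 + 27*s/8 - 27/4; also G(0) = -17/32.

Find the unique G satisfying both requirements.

The substitution u = -5*s**2/4 + s + 3/2 works: G'(s) is exactly (dG/du)*(du/ds) for that inner function.
A general antiderivative is -(-5*s**2/4 + s + 3/2)**4/2 + C.
The condition gives C = -17/32 - (-81/32) = 2.
So G(s) = (1024 - (-5*s**2 + 4*s + 6)**4)/512.
Check: d/ds[(1024 - (-5*s**2 + 4*s + 6)**4)/512] = -625*s**7/64 + 875*s**6/32 + 225*s**5/32 - 925*s**4/16 + 13*s**3/16 + 333*s**2/8 + 27*s/8 - 27/4 = G'(s).

G(s) = (1024 - (-5*s**2 + 4*s + 6)**4)/512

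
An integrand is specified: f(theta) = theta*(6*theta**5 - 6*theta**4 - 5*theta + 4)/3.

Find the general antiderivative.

Check any antiderivative F(theta) by computing F'(theta) and comparing it with f(theta).
Check: d/dtheta[theta**2*(18*theta**5 - 21*theta**4 - 35*theta + 42)/63] = 2*theta**6 - 2*theta**5 - 5*theta**2/3 + 4*theta/3, which equals f(theta).

F(theta) = theta**2*(18*theta**5 - 21*theta**4 - 35*theta + 42)/63 + C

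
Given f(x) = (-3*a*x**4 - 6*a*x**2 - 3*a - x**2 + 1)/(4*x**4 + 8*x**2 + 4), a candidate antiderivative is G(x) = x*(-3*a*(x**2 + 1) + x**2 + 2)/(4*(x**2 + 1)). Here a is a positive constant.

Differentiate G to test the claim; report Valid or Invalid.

d/dx[G] = (-3*a*x**4 - 6*a*x**2 - 3*a + x**4 + x**2 + 2)/(4*x**4 + 8*x**2 + 4)
d/dx[G] - f(x) = 1/4 != 0.

Invalid: d/dx[G] - f = 1/4, which is not 0.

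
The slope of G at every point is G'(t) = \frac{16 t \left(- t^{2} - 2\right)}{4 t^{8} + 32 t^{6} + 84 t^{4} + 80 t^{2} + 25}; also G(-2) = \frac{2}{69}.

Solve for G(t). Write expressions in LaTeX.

The substitution u = t^{4} + 4 t^{2} + \frac{5}{2} works: G'(t) is exactly (dG/du)*(du/dt) for that inner function.
A general antiderivative is \frac{1}{t^{4} + 4 t^{2} + \frac{5}{2}} + C.
The condition gives C = \frac{2}{69} - (\frac{2}{69}) = 0.
So G(t) = \frac{2}{2 t^{4} + 8 t^{2} + 5}.
Check: d/dt[\frac{2}{2 t^{4} + 8 t^{2} + 5}] = \frac{- 16 t^{3} - 32 t}{4 t^{8} + 32 t^{6} + 84 t^{4} + 80 t^{2} + 25}, which equals G'(t).

G(t) = \frac{2}{2 t^{4} + 8 t^{2} + 5}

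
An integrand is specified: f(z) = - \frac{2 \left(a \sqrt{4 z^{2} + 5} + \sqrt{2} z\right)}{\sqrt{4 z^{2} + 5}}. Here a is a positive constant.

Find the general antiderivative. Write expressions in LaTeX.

Any candidate F(z) must reproduce f(z) exactly when differentiated.
Check: d/dz[\frac{- 4 a z - \sqrt{2} \sqrt{4 z^{2} + 5}}{2}] = \frac{- 2 a \sqrt{4 z^{2} + 5} - 2 \sqrt{2} z}{\sqrt{4 z^{2} + 5}}, which equals f(z).

F(z) = \frac{- 4 a z - \sqrt{2} \sqrt{4 z^{2} + 5}}{2} + C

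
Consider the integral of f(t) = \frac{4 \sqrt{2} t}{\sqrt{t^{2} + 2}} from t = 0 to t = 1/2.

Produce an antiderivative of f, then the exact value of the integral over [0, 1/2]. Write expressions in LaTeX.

The substitution u = 2 t^{2} + 4 works: f is exactly (dF/du)*(du/dt) for that inner function.
F(t) = 4 \sqrt{2 t^{2} + 4} is an antiderivative of f.
Check: d/dt[4 \sqrt{2 t^{2} + 4}] = \frac{4 \sqrt{2} t}{\sqrt{t^{2} + 2}} = f(t).
F(1/2) = 6 \sqrt{2}; F(0) = 8.
Integral = F(1/2) - F(0) = -8 + 6 \sqrt{2}.

Antiderivative: F(t) = 4 \sqrt{2 t^{2} + 4}; value = -8 + 6 \sqrt{2}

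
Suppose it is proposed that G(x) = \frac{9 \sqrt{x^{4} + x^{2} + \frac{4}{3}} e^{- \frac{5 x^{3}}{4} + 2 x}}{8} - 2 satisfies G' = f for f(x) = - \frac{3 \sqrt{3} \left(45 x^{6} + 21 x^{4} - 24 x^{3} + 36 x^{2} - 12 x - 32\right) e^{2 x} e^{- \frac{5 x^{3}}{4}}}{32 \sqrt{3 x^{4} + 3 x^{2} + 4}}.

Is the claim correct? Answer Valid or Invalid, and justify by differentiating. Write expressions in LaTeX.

Valid. The derivative of G reproduces f.

d/dx[G] = \frac{\sqrt{3} \left(- 405 x^{6} e^{2 x} e^{- \frac{5 x^{3}}{4}} - 189 x^{4} e^{2 x} e^{- \frac{5 x^{3}}{4}} + 216 x^{3} e^{2 x} e^{- \frac{5 x^{3}}{4}} - 324 x^{2} e^{2 x} e^{- \frac{5 x^{3}}{4}} + 108 x e^{2 x} e^{- \frac{5 x^{3}}{4}} + 288 e^{2 x} e^{- \frac{5 x^{3}}{4}}\right)}{96 \sqrt{3 x^{4} + 3 x^{2} + 4}}
This equals f(x) exactly, so the claim holds.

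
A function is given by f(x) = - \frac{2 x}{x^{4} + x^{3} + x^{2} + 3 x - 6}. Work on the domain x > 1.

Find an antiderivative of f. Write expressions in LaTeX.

An antiderivative is F(x) = - \frac{14 \log{\left(x - 1 \right)} + 16 \log{\left(x + 2 \right)} - 15 \log{\left(x^{2} + 3 \right)} + 6 \sqrt{3} \operatorname{atan}{\left(\frac{\sqrt{3} x}{3} \right)}}{84}.

The denominator factors as \left(x - 1\right) \left(x + 2\right) \left(x^{2} + 3\right); partial fractions split f into directly integrable pieces: \frac{5 x - 3}{14 \left(x^{2} + 3\right)} - \frac{4}{21 \left(x + 2\right)} - \frac{1}{6 \left(x - 1\right)}.
Check: d/dx[- \frac{14 \log{\left(x - 1 \right)} + 16 \log{\left(x + 2 \right)} - 15 \log{\left(x^{2} + 3 \right)} + 6 \sqrt{3} \operatorname{atan}{\left(\frac{\sqrt{3} x}{3} \right)}}{84}] = - \frac{2 x}{x^{4} + x^{3} + x^{2} + 3 x - 6} = f(x).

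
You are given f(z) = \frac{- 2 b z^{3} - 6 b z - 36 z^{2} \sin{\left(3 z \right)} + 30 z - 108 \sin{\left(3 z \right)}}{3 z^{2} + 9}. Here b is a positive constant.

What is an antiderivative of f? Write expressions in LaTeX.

An antiderivative is F(z) = - \frac{b z^{2}}{3} + 5 \log{\left(z^{2} + 3 \right)} + 4 \cos{\left(3 z \right)}.

An antiderivative F(z) passes only if d/dz[F] lands on f(z) exactly.
Check: d/dz[- \frac{b z^{2}}{3} + 5 \log{\left(z^{2} + 3 \right)} + 4 \cos{\left(3 z \right)}] = \frac{- 2 b z^{3} - 6 b z - 36 z^{2} \sin{\left(3 z \right)} + 30 z - 108 \sin{\left(3 z \right)}}{3 z^{2} + 9} = f(z).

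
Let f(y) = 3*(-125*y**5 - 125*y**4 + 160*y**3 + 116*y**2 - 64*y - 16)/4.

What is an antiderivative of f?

f matches the chain-rule pattern g'(h)*h' with inner function h(y) = 5*y**2/2 + y - 2; substituting u = h(y) collapses the integral.
Check: d/dy[-125*y**6/8 - 75*y**5/4 + 30*y**4 + 29*y**3 - 24*y**2 - 12*y] = -375*y**5/4 - 375*y**4/4 + 120*y**3 + 87*y**2 - 48*y - 12, which equals f(y).

An antiderivative is F(y) = -125*y**6/8 - 75*y**5/4 + 30*y**4 + 29*y**3 - 24*y**2 - 12*y.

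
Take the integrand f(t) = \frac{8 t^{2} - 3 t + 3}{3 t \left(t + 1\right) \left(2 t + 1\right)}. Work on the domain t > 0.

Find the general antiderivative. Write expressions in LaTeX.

F(t) = \log{\left(t \right)} - \frac{13 \log{\left(t + \frac{1}{2} \right)}}{3} + \frac{14 \log{\left(t + 1 \right)}}{3} + C

Factor the denominator (3 t \left(t + 1\right) \left(2 t + 1\right)) and decompose: f = - \frac{26}{3 \left(2 t + 1\right)} + \frac{14}{3 \left(t + 1\right)} + \frac{1}{t}; each piece integrates to a log, atan, or power term.
Check: d/dt[\log{\left(t \right)} - \frac{13 \log{\left(t + \frac{1}{2} \right)}}{3} + \frac{14 \log{\left(t + 1 \right)}}{3}] = \frac{8 t^{2} - 3 t + 3}{6 t^{3} + 9 t^{2} + 3 t}, which equals f(t).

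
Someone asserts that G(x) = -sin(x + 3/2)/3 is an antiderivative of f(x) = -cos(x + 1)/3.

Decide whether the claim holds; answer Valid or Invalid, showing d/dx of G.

Invalid: d/dx[G] - f = cos(x + 1)/3 - cos(x + 3/2)/3, which is not 0.

d/dx[G] = -cos(x + 3/2)/3
d/dx[G] - f(x) = cos(x + 1)/3 - cos(x + 3/2)/3 != 0.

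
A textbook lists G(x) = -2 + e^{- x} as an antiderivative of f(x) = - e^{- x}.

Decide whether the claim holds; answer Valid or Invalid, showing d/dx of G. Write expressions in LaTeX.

d/dx[G] = - e^{- x}
This equals f(x) exactly, so the claim holds.

Valid. The derivative of G reproduces f.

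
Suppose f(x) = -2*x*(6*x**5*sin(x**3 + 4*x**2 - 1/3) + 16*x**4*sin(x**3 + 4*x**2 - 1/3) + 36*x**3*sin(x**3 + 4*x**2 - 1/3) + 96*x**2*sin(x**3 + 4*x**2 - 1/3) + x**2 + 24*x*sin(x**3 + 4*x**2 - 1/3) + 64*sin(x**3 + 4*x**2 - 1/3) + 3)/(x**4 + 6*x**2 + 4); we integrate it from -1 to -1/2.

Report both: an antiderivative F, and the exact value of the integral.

Whatever form F(x) takes, F'(x) = f(x) is non-negotiable.
F(x) = (-log(x**4/2 + 3*x**2 + 2) + 8*cos(x**3 + 4*x**2 - 1/3))/2 is an antiderivative of f.
Check: d/dx[(-log(x**4/2 + 3*x**2 + 2) + 8*cos(x**3 + 4*x**2 - 1/3))/2] = (-12*x**6*sin(x**3 + 4*x**2 - 1/3) - 32*x**5*sin(x**3 + 4*x**2 - 1/3) - 72*x**4*sin(x**3 + 4*x**2 - 1/3) - 192*x**3*sin(x**3 + 4*x**2 - 1/3) - 2*x**3 - 48*x**2*sin(x**3 + 4*x**2 - 1/3) - 128*x*sin(x**3 + 4*x**2 - 1/3) - 6*x)/(x**4 + 6*x**2 + 4), which equals f(x).
F(-1/2) = -log(89/32)/2 + 4*cos(13/24); F(-1) = 4*cos(8/3) - log(11/2)/2.
Integral = F(-1/2) - F(-1) = -log(89/32)/2 + log(11/2)/2 + 4*cos(13/24) - 4*cos(8/3).

Antiderivative: F(x) = (-log(x**4/2 + 3*x**2 + 2) + 8*cos(x**3 + 4*x**2 - 1/3))/2; value = -log(89/32)/2 + log(11/2)/2 + 4*cos(13/24) - 4*cos(8/3)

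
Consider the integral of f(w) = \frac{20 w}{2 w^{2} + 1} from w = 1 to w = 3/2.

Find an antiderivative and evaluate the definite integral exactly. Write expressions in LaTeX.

Antiderivative: F(w) = 5 \log{\left(2 w^{2} + 1 \right)}; value = - 5 \log{\left(3 \right)} + 5 \log{\left(\frac{11}{2} \right)}

f matches the chain-rule pattern g'(h)*h' with inner function h(w) = 2 w^{2} + 1; substituting u = h(w) collapses the integral.
F(w) = 5 \log{\left(2 w^{2} + 1 \right)} is an antiderivative of f.
Check: d/dw[5 \log{\left(2 w^{2} + 1 \right)}] = \frac{20 w}{2 w^{2} + 1} = f(w).
F(3/2) = 5 \log{\left(\frac{11}{2} \right)}; F(1) = 5 \log{\left(3 \right)}.
Integral = F(3/2) - F(1) = - 5 \log{\left(3 \right)} + 5 \log{\left(\frac{11}{2} \right)}.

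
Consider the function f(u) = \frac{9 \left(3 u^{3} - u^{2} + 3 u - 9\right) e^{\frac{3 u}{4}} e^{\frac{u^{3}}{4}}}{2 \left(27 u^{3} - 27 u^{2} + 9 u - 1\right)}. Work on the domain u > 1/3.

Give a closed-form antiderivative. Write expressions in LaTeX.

f has the shape v'r + vr' for v = \frac{6}{\left(3 u - 1\right)^{2}} and r = e^{\frac{u^{3}}{4} + \frac{3 u}{4}} — it is the derivative of the product v*r.
Check: d/du[\frac{6 e^{\frac{3 u}{4}} e^{\frac{u^{3}}{4}}}{9 u^{2} - 6 u + 1}] = \frac{27 u^{3} e^{\frac{3 u}{4}} e^{\frac{u^{3}}{4}} - 9 u^{2} e^{\frac{3 u}{4}} e^{\frac{u^{3}}{4}} + 27 u e^{\frac{3 u}{4}} e^{\frac{u^{3}}{4}} - 81 e^{\frac{3 u}{4}} e^{\frac{u^{3}}{4}}}{54 u^{3} - 54 u^{2} + 18 u - 2}, which equals f(u).

An antiderivative is F(u) = \frac{6 e^{\frac{3 u}{4}} e^{\frac{u^{3}}{4}}}{9 u^{2} - 6 u + 1}.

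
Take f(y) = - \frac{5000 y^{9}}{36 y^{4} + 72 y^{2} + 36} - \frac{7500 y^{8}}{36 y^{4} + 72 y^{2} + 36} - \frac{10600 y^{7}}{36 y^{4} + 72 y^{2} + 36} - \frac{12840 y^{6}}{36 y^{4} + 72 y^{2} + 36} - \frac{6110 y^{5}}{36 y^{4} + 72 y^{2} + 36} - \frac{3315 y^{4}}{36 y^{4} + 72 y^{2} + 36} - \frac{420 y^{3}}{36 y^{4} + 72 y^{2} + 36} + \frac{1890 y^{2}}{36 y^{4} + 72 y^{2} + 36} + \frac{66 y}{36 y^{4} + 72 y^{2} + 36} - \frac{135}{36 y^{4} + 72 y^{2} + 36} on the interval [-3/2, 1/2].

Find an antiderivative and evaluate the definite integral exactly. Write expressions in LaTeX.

The integrand splits into summands that can be handled one at a time.
F(y) = - \frac{5000 y^{8} + 9000 y^{7} + 5900 y^{6} + 4680 y^{5} + 630 y^{4} - 3510 y^{3} - 405 y^{2} + 810 y - 207}{216 \left(y^{2} + 1\right)} is an antiderivative of f.
Check: d/dy[- \frac{5000 y^{8} + 9000 y^{7} + 5900 y^{6} + 4680 y^{5} + 630 y^{4} - 3510 y^{3} - 405 y^{2} + 810 y - 207}{216 \left(y^{2} + 1\right)}] = \frac{- 5000 y^{9} - 7500 y^{8} - 10600 y^{7} - 12840 y^{6} - 6110 y^{5} - 3315 y^{4} - 420 y^{3} + 1890 y^{2} + 66 y - 135}{36 y^{4} + 72 y^{2} + 36}, which equals f(y).
F(1/2) = - \frac{821}{8640}; F(-3/2) = - \frac{66629}{2496}.
Integral = F(1/2) - F(-3/2) = \frac{186727}{7020}.

Antiderivative: F(y) = - \frac{5000 y^{8} + 9000 y^{7} + 5900 y^{6} + 4680 y^{5} + 630 y^{4} - 3510 y^{3} - 405 y^{2} + 810 y - 207}{216 \left(y^{2} + 1\right)}; value = \frac{186727}{7020}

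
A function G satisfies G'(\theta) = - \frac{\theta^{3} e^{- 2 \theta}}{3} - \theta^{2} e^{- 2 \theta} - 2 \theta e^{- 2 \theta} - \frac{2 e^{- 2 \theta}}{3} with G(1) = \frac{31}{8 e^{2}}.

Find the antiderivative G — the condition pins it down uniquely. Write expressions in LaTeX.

G'(\theta) has the shape u'v + uv' for u = \frac{\theta^{3}}{6} + \frac{3 \theta^{2}}{4} + \frac{7 \theta}{4} + \frac{29}{24} and v = e^{- 2 \theta} — it is the derivative of the product u*v.
A general antiderivative is \frac{\left(4 \theta^{3} + 18 \theta^{2} + 42 \theta + 29\right) e^{- 2 \theta}}{24} + C.
The condition gives C = \frac{31}{8 e^{2}} - (\frac{31}{8 e^{2}}) = 0.
So G(\theta) = \frac{\left(4 \theta^{3} + 18 \theta^{2} + 42 \theta + 29\right) e^{- 2 \theta}}{24}.
Check: d/d\theta[\frac{\left(4 \theta^{3} + 18 \theta^{2} + 42 \theta + 29\right) e^{- 2 \theta}}{24}] = \frac{\left(- \theta^{3} - 3 \theta^{2} - 6 \theta - 2\right) e^{- 2 \theta}}{3}, which equals G'(\theta).

G(\theta) = \frac{\left(4 \theta^{3} + 18 \theta^{2} + 42 \theta + 29\right) e^{- 2 \theta}}{24}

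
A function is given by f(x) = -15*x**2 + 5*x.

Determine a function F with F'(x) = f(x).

The integrand splits into summands that can be handled one at a time.
Check: d/dx[-5*x**3 + 5*x**2/2] = -15*x**2 + 5*x = f(x).

An antiderivative is F(x) = -5*x**3 + 5*x**2/2.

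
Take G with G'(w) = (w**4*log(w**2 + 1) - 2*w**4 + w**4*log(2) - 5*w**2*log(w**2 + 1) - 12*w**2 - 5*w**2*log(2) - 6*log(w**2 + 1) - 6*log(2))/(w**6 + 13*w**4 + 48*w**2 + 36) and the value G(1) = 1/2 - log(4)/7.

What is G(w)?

For G(w) to be correct, d/dw[G] must agree with the stated G'(w) identically.
A general antiderivative is -w*log(2*w**2 + 2)/(w**2 + 6) + C.
The condition gives C = 1/2 - log(4)/7 - (-log(4)/7) = 1/2.
So G(w) = (w**2 - 2*w*log(2*w**2 + 2) + 6)/(2*(w**2 + 6)).
Check: d/dw[(w**2 - 2*w*log(2*w**2 + 2) + 6)/(2*(w**2 + 6))] = (w**4*log(w**2 + 1) - 2*w**4 + w**4*log(2) - 5*w**2*log(w**2 + 1) - 12*w**2 - 5*w**2*log(2) - 6*log(w**2 + 1) - 6*log(2))/(w**6 + 13*w**4 + 48*w**2 + 36) = G'(w).

G(w) = (w**2 - 2*w*log(2*w**2 + 2) + 6)/(2*(w**2 + 6))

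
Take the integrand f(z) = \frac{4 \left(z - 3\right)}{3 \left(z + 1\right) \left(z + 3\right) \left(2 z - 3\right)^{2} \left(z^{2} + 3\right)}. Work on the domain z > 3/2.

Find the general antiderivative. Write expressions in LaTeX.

Factor the denominator (3 \left(z + 1\right) \left(z + 3\right) \left(2 z - 3\right)^{2} \left(z^{2} + 3\right)) and decompose: f = \frac{3 z - 13}{441 \left(z^{2} + 3\right)} + \frac{9376}{297675 \left(2 z - 3\right)} - \frac{32}{945 \left(2 z - 3\right)^{2}} + \frac{1}{243 \left(z + 3\right)} - \frac{2}{75 \left(z + 1\right)}; each piece integrates to a log, atan, or power term.
Check: d/dz[\frac{18752 z \log{\left(z - \frac{3}{2} \right)} - 31752 z \log{\left(z + 1 \right)} + 4900 z \log{\left(z + 3 \right)} + 4050 z \log{\left(z^{2} + 3 \right)} - 11700 \sqrt{3} z \operatorname{atan}{\left(\frac{\sqrt{3} z}{3} \right)} - 28128 \log{\left(z - \frac{3}{2} \right)} + 47628 \log{\left(z + 1 \right)} - 7350 \log{\left(z + 3 \right)} - 6075 \log{\left(z^{2} + 3 \right)} + 17550 \sqrt{3} \operatorname{atan}{\left(\frac{\sqrt{3} z}{3} \right)} + 10080}{1190700 z - 1786050}] = \frac{4 z - 12}{12 z^{6} + 12 z^{5} - 45 z^{4} + 36 z^{3} - 162 z^{2} + 243}, which equals f(z).

F(z) = \frac{18752 z \log{\left(z - \frac{3}{2} \right)} - 31752 z \log{\left(z + 1 \right)} + 4900 z \log{\left(z + 3 \right)} + 4050 z \log{\left(z^{2} + 3 \right)} - 11700 \sqrt{3} z \operatorname{atan}{\left(\frac{\sqrt{3} z}{3} \right)} - 28128 \log{\left(z - \frac{3}{2} \right)} + 47628 \log{\left(z + 1 \right)} - 7350 \log{\left(z + 3 \right)} - 6075 \log{\left(z^{2} + 3 \right)} + 17550 \sqrt{3} \operatorname{atan}{\left(\frac{\sqrt{3} z}{3} \right)} + 10080}{1190700 z - 1786050} + C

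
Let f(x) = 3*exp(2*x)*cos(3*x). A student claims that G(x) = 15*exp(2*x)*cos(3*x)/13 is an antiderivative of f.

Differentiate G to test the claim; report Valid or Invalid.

d/dx[G] = -45*exp(2*x)*sin(3*x)/13 + 30*exp(2*x)*cos(3*x)/13
d/dx[G] - f(x) = -45*exp(2*x)*sin(3*x)/13 - 9*exp(2*x)*cos(3*x)/13 != 0.

Invalid: d/dx[G] - f = -45*exp(2*x)*sin(3*x)/13 - 9*exp(2*x)*cos(3*x)/13, which is not 0.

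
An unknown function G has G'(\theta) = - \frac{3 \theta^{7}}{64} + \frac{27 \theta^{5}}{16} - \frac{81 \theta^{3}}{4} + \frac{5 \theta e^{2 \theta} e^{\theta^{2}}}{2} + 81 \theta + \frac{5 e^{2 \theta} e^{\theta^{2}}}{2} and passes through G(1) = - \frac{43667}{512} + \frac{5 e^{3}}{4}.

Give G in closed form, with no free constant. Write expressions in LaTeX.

G(\theta) = - \frac{3 \theta^{8}}{512} + \frac{9 \theta^{6}}{32} - \frac{81 \theta^{4}}{16} + \frac{81 \theta^{2}}{2} + \frac{5 e^{2 \theta} e^{\theta^{2}}}{4} - 121

The integrand splits into summands that can be handled one at a time.
A general antiderivative is - \frac{3 \left(\frac{\theta^{2}}{4} - 3\right)^{4}}{2} + \frac{5 e^{\theta^{2} + 2 \theta}}{4} + C.
The condition gives C = - \frac{43667}{512} + \frac{5 e^{3}}{4} - (- \frac{43923}{512} + \frac{5 e^{3}}{4}) = \frac{1}{2}.
So G(\theta) = - \frac{3 \theta^{8}}{512} + \frac{9 \theta^{6}}{32} - \frac{81 \theta^{4}}{16} + \frac{81 \theta^{2}}{2} + \frac{5 e^{2 \theta} e^{\theta^{2}}}{4} - 121.
Check: d/d\theta[- \frac{3 \theta^{8}}{512} + \frac{9 \theta^{6}}{32} - \frac{81 \theta^{4}}{16} + \frac{81 \theta^{2}}{2} + \frac{5 e^{2 \theta} e^{\theta^{2}}}{4} - 121] = - \frac{3 \theta^{7}}{64} + \frac{27 \theta^{5}}{16} - \frac{81 \theta^{3}}{4} + \frac{5 \theta e^{2 \theta} e^{\theta^{2}}}{2} + 81 \theta + \frac{5 e^{2 \theta} e^{\theta^{2}}}{2} = G'(\theta).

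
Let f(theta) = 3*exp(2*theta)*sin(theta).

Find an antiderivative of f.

A candidate is checked by its d/dtheta: the result must match f(theta).
Check: d/dtheta[-3*(-2*sin(theta) + cos(theta))*exp(2*theta)/5] = 3*exp(2*theta)*sin(theta) = f(theta).

An antiderivative is F(theta) = -3*(-2*sin(theta) + cos(theta))*exp(2*theta)/5.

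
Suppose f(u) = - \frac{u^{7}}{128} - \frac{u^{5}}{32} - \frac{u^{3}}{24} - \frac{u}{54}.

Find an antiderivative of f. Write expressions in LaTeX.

An antiderivative is F(u) = - \frac{u^{8}}{1024} - \frac{u^{6}}{192} - \frac{u^{4}}{96} - \frac{u^{2}}{108}.

f matches the chain-rule pattern g'(h)*h' with inner function h(u) = \frac{u^{2}}{4} + \frac{1}{3}; substituting w = h(u) collapses the integral.
Check: d/du[- \frac{u^{8}}{1024} - \frac{u^{6}}{192} - \frac{u^{4}}{96} - \frac{u^{2}}{108}] = - \frac{u^{7}}{128} - \frac{u^{5}}{32} - \frac{u^{3}}{24} - \frac{u}{54} = f(u).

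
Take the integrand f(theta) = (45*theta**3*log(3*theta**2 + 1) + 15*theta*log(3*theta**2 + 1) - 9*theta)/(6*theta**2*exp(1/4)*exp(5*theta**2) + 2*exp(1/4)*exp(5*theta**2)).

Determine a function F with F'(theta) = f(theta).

Recognize the product-rule pattern: f = u'v + uv' with u = -3*exp(-5*theta**2 - 1/4)/4, v = log(3*theta**2 + 1), so integration by parts undoes it.
Check: d/dtheta[-3*exp(-1/4)*exp(-5*theta**2)*log(3*theta**2 + 1)/4] = (45*theta**3*log(3*theta**2 + 1) + 15*theta*log(3*theta**2 + 1) - 9*theta)/(6*theta**2*exp(1/4)*exp(5*theta**2) + 2*exp(1/4)*exp(5*theta**2)) = f(theta).

An antiderivative is F(theta) = -3*exp(-1/4)*exp(-5*theta**2)*log(3*theta**2 + 1)/4.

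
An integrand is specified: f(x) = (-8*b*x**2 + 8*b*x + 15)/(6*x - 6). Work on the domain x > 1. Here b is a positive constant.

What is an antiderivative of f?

An antiderivative is F(x) = (-4*b*x**2 + 15*log(3*x - 3))/6.

Recover f(x) by differentiating a candidate F(x); any mismatch rules it out.
Check: d/dx[(-4*b*x**2 + 15*log(3*x - 3))/6] = (-8*b*x**2 + 8*b*x + 15)/(6*x - 6) = f(x).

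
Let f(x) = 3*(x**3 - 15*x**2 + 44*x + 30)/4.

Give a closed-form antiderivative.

An antiderivative is F(x) = 3*(-x**2/2 + 5*x + 3)**2/4.

The substitution u = -x**2/2 + 5*x + 3 works: f is exactly (dF/du)*(du/dx) for that inner function.
Check: d/dx[3*(-x**2/2 + 5*x + 3)**2/4] = 3*x**3/4 - 45*x**2/4 + 33*x + 45/2, which equals f(x).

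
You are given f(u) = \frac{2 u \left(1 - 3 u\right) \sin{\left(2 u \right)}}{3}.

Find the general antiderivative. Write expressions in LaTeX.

F(u) = u^{2} \cos{\left(2 u \right)} - u \sin{\left(2 u \right)} - \frac{u \cos{\left(2 u \right)}}{3} + \frac{\sin{\left(2 u \right)}}{6} - \frac{\cos{\left(2 u \right)}}{2} + C

A first test for any F(u): its u-derivative must equal f(u) identically.
Check: d/du[u^{2} \cos{\left(2 u \right)} - u \sin{\left(2 u \right)} - \frac{u \cos{\left(2 u \right)}}{3} + \frac{\sin{\left(2 u \right)}}{6} - \frac{\cos{\left(2 u \right)}}{2}] = - 2 u^{2} \sin{\left(2 u \right)} + \frac{2 u \sin{\left(2 u \right)}}{3}, which equals f(u).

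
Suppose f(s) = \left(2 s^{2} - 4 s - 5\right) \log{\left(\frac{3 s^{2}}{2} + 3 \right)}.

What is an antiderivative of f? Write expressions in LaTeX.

An antiderivative is F(s) = \frac{2 s^{3} \log{\left(\frac{s^{2}}{2} + 1 \right)}}{3} - \frac{4 s^{3}}{9} + \frac{2 s^{3} \log{\left(3 \right)}}{3} - 2 s^{2} \log{\left(\frac{s^{2}}{2} + 1 \right)} - 2 s^{2} \log{\left(3 \right)} + 2 s^{2} - 5 s \log{\left(\frac{s^{2}}{2} + 1 \right)} - 5 s \log{\left(3 \right)} + \frac{38 s}{3} - 4 \log{\left(s^{2} + 2 \right)} - \frac{38 \sqrt{2} \operatorname{atan}{\left(\frac{\sqrt{2} s}{2} \right)}}{3}.

Since d/ds undoes antidifferentiation here, F'(s) = f(s) is required of F(s).
Check: d/ds[\frac{2 s^{3} \log{\left(\frac{s^{2}}{2} + 1 \right)}}{3} - \frac{4 s^{3}}{9} + \frac{2 s^{3} \log{\left(3 \right)}}{3} - 2 s^{2} \log{\left(\frac{s^{2}}{2} + 1 \right)} - 2 s^{2} \log{\left(3 \right)} + 2 s^{2} - 5 s \log{\left(\frac{s^{2}}{2} + 1 \right)} - 5 s \log{\left(3 \right)} + \frac{38 s}{3} - 4 \log{\left(s^{2} + 2 \right)} - \frac{38 \sqrt{2} \operatorname{atan}{\left(\frac{\sqrt{2} s}{2} \right)}}{3}] = 2 s^{2} \log{\left(\frac{s^{2}}{2} + 1 \right)} + 2 s^{2} \log{\left(3 \right)} - 4 s \log{\left(\frac{s^{2}}{2} + 1 \right)} - 4 s \log{\left(3 \right)} - 5 \log{\left(\frac{s^{2}}{2} + 1 \right)} - 5 \log{\left(3 \right)}, which equals f(s).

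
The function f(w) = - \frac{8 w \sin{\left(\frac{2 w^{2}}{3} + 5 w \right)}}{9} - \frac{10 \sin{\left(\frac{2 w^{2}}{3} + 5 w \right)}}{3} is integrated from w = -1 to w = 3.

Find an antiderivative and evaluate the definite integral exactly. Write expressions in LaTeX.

f matches the chain-rule pattern g'(h)*h' with inner function h(w) = \frac{2 w^{2}}{3} + 5 w; substituting u = h(w) collapses the integral.
F(w) = \frac{2 \cos{\left(\frac{2 w^{2}}{3} + 5 w \right)}}{3} is an antiderivative of f.
Check: d/dw[\frac{2 \cos{\left(\frac{2 w^{2}}{3} + 5 w \right)}}{3}] = - \frac{8 w \sin{\left(\frac{2 w^{2}}{3} + 5 w \right)}}{9} - \frac{10 \sin{\left(\frac{2 w^{2}}{3} + 5 w \right)}}{3} = f(w).
F(3) = \frac{2 \cos{\left(21 \right)}}{3}; F(-1) = \frac{2 \cos{\left(\frac{13}{3} \right)}}{3}.
Integral = F(3) - F(-1) = \frac{2 \cos{\left(21 \right)}}{3} - \frac{2 \cos{\left(\frac{13}{3} \right)}}{3}.

Antiderivative: F(w) = \frac{2 \cos{\left(\frac{2 w^{2}}{3} + 5 w \right)}}{3}; value = \frac{2 \cos{\left(21 \right)}}{3} - \frac{2 \cos{\left(\frac{13}{3} \right)}}{3}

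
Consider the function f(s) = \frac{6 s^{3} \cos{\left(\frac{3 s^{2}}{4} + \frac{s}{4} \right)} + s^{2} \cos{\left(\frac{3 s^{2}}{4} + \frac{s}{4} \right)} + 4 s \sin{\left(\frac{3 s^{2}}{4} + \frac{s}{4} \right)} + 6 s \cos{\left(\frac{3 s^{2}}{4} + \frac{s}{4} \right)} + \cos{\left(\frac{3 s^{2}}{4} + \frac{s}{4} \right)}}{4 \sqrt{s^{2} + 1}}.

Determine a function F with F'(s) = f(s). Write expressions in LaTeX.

An antiderivative is F(s) = \sqrt{s^{2} + 1} \sin{\left(\frac{3 s^{2}}{4} + \frac{s}{4} \right)}.

Recognize the product-rule pattern: f = u'v + uv' with u = \sqrt{s^{2} + 1}, v = \sin{\left(\frac{3 s^{2}}{4} + \frac{s}{4} \right)}, so integration by parts undoes it.
Check: d/ds[\sqrt{s^{2} + 1} \sin{\left(\frac{3 s^{2}}{4} + \frac{s}{4} \right)}] = \frac{6 s^{3} \cos{\left(\frac{3 s^{2}}{4} + \frac{s}{4} \right)} + s^{2} \cos{\left(\frac{3 s^{2}}{4} + \frac{s}{4} \right)} + 4 s \sin{\left(\frac{3 s^{2}}{4} + \frac{s}{4} \right)} + 6 s \cos{\left(\frac{3 s^{2}}{4} + \frac{s}{4} \right)} + \cos{\left(\frac{3 s^{2}}{4} + \frac{s}{4} \right)}}{4 \sqrt{s^{2} + 1}} = f(s).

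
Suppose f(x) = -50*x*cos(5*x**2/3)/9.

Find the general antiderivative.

F(x) = -5*sin(5*x**2/3)/3 + C

The substitution u = 5*x**2/3 works: f is exactly (dF/du)*(du/dx) for that inner function.
Check: d/dx[-5*sin(5*x**2/3)/3] = -50*x*cos(5*x**2/3)/9 = f(x).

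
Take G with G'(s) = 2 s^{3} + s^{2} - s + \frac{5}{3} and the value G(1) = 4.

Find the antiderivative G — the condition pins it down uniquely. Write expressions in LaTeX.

G(s) = \frac{\left(s + 1\right) \left(3 s^{3} - s^{2} - 2 s + 12\right)}{6}

Integrate term by term and add the pieces.
A general antiderivative is \frac{s^{4}}{2} + \frac{s^{3}}{3} - \frac{s^{2}}{2} + \frac{5 s}{3} + C.
The condition gives C = 4 - (2) = 2.
So G(s) = \frac{\left(s + 1\right) \left(3 s^{3} - s^{2} - 2 s + 12\right)}{6}.
Check: d/ds[\frac{\left(s + 1\right) \left(3 s^{3} - s^{2} - 2 s + 12\right)}{6}] = 2 s^{3} + s^{2} - s + \frac{5}{3} = G'(s).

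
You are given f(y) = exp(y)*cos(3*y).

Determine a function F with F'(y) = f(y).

Differentiate the proposed F(y) back; it has to land on f(y) exactly.
Check: d/dy[(3*sin(3*y) + cos(3*y))*exp(y)/10] = exp(y)*cos(3*y) = f(y).

An antiderivative is F(y) = (3*sin(3*y) + cos(3*y))*exp(y)/10.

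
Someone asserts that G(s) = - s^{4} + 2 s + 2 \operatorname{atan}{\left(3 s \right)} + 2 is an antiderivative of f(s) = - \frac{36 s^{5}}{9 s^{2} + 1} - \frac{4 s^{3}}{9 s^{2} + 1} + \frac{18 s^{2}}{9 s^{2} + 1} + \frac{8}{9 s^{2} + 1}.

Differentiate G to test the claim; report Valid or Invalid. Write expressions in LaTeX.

Valid - differentiating G returns exactly f.

d/ds[G] = \frac{- 36 s^{5} - 4 s^{3} + 18 s^{2} + 8}{9 s^{2} + 1}
This equals f(s) exactly, so the claim holds.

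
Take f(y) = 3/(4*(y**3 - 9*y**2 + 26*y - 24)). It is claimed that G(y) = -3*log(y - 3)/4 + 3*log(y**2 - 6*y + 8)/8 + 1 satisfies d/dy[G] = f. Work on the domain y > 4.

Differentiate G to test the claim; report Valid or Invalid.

d/dy[G] = 3/(4*y**3 - 36*y**2 + 104*y - 96)
This equals f(y) exactly, so the claim holds.

Valid - differentiating G returns exactly f.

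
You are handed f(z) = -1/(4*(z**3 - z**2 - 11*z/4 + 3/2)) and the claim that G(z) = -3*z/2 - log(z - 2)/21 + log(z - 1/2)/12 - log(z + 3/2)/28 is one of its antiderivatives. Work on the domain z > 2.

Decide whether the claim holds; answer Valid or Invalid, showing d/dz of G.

Invalid: d/dz[G] - f = -3/2, which is not 0.

d/dz[G] = (-12*z**3 + 12*z**2 + 33*z - 20)/(8*z**3 - 8*z**2 - 22*z + 12)
d/dz[G] - f(z) = -3/2 != 0.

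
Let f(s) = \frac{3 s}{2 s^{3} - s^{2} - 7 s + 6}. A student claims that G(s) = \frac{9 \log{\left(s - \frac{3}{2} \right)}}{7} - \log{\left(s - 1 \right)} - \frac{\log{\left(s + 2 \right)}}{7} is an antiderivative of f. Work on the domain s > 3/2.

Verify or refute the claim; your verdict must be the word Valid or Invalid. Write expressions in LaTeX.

d/ds[G] = \frac{2 s^{2} + 16 s + 3}{14 s^{3} - 7 s^{2} - 49 s + 42}
d/ds[G] - f(s) = \frac{1}{7 s + 14} != 0.

Invalid: d/ds[G] - f = \frac{1}{7 s + 14}, which is not 0.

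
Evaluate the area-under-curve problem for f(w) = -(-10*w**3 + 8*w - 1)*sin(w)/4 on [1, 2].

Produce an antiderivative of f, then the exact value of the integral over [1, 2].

Antiderivative: F(w) = -5*w**3*cos(w)/2 + 15*w**2*sin(w)/2 + 17*w*cos(w) - 17*sin(w) - cos(w)/4; value = -57*cos(1)/4 + 55*cos(2)/4 + 19*sin(1)/2 + 13*sin(2)

Whatever form F(w) takes, F'(w) = f(w) is non-negotiable.
F(w) = -5*w**3*cos(w)/2 + 15*w**2*sin(w)/2 + 17*w*cos(w) - 17*sin(w) - cos(w)/4 is an antiderivative of f.
Check: d/dw[-5*w**3*cos(w)/2 + 15*w**2*sin(w)/2 + 17*w*cos(w) - 17*sin(w) - cos(w)/4] = 5*w**3*sin(w)/2 - 2*w*sin(w) + sin(w)/4, which equals f(w).
F(2) = 55*cos(2)/4 + 13*sin(2); F(1) = -19*sin(1)/2 + 57*cos(1)/4.
Integral = F(2) - F(1) = -57*cos(1)/4 + 55*cos(2)/4 + 19*sin(1)/2 + 13*sin(2).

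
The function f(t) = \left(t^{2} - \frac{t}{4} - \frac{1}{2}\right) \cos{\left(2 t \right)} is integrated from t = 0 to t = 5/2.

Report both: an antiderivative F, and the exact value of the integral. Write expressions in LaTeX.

A first test for any F(t): its t-derivative must equal f(t) identically.
F(t) = \frac{t^{2} \sin{\left(2 t \right)}}{2} - \frac{t \sin{\left(2 t \right)}}{8} + \frac{t \cos{\left(2 t \right)}}{2} - \frac{\sin{\left(2 t \right)}}{2} - \frac{\cos{\left(2 t \right)}}{16} is an antiderivative of f.
Check: d/dt[\frac{t^{2} \sin{\left(2 t \right)}}{2} - \frac{t \sin{\left(2 t \right)}}{8} + \frac{t \cos{\left(2 t \right)}}{2} - \frac{\sin{\left(2 t \right)}}{2} - \frac{\cos{\left(2 t \right)}}{16}] = t^{2} \cos{\left(2 t \right)} - \frac{t \cos{\left(2 t \right)}}{4} - \frac{\cos{\left(2 t \right)}}{2}, which equals f(t).
F(5/2) = \frac{37 \sin{\left(5 \right)}}{16} + \frac{19 \cos{\left(5 \right)}}{16}; F(0) = - \frac{1}{16}.
Integral = F(5/2) - F(0) = \frac{37 \sin{\left(5 \right)}}{16} + \frac{1}{16} + \frac{19 \cos{\left(5 \right)}}{16}.

Antiderivative: F(t) = \frac{t^{2} \sin{\left(2 t \right)}}{2} - \frac{t \sin{\left(2 t \right)}}{8} + \frac{t \cos{\left(2 t \right)}}{2} - \frac{\sin{\left(2 t \right)}}{2} - \frac{\cos{\left(2 t \right)}}{16}; value = \frac{37 \sin{\left(5 \right)}}{16} + \frac{1}{16} + \frac{19 \cos{\left(5 \right)}}{16}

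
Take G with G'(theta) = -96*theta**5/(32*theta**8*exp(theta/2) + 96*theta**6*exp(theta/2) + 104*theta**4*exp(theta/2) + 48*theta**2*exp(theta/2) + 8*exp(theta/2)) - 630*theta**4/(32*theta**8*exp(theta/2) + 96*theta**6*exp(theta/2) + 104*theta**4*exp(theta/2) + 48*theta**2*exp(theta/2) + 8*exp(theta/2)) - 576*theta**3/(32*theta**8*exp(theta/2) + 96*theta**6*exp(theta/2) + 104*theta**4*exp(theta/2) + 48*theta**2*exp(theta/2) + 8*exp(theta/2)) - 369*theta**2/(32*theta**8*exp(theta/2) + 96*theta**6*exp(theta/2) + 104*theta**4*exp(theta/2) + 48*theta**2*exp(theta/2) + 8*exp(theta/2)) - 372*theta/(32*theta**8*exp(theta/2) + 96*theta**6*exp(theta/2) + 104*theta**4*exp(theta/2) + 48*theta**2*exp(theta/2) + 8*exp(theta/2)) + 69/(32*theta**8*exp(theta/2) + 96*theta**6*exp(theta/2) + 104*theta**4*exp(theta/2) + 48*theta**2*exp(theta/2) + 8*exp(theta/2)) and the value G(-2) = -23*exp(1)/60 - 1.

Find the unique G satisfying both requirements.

Integrate term by term and add the pieces.
A general antiderivative is 3*(4*theta/3 + 3/4)*exp(-theta/2)/(2*theta**4/3 + theta**2 + 1/3) + C.
The condition gives C = -23*exp(1)/60 - 1 - (-23*exp(1)/60) = -1.
So G(theta) = (48*theta - 4*(2*theta**4 + 3*theta**2 + 1)*exp(theta/2) + 27)*exp(-theta/2)/(4*(2*theta**4 + 3*theta**2 + 1)).
Check: d/dtheta[(48*theta - 4*(2*theta**4 + 3*theta**2 + 1)*exp(theta/2) + 27)*exp(-theta/2)/(4*(2*theta**4 + 3*theta**2 + 1))] = (-96*theta**5 - 630*theta**4 - 576*theta**3 - 369*theta**2 - 372*theta + 69)/(32*theta**8*exp(theta/2) + 96*theta**6*exp(theta/2) + 104*theta**4*exp(theta/2) + 48*theta**2*exp(theta/2) + 8*exp(theta/2)), which equals G'(theta).

G(theta) = (48*theta - 4*(2*theta**4 + 3*theta**2 + 1)*exp(theta/2) + 27)*exp(-theta/2)/(4*(2*theta**4 + 3*theta**2 + 1))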